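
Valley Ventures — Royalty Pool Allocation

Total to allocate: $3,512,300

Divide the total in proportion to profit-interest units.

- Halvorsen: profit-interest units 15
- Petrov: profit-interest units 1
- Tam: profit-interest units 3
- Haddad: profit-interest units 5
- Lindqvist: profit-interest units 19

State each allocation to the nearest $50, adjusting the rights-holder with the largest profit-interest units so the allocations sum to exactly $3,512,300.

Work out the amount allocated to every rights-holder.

Combined profit-interest units = 15 + 1 + 3 + 5 + 19 = 43.
Proportional shares: Halvorsen 1,225,220.93; Petrov 81,681.40; Tam 245,044.19; Haddad 408,406.98; Lindqvist 1,551,946.51.
After rounding ($50): Halvorsen $1,225,200; Petrov $81,700; Tam $245,050; Haddad $408,400; Lindqvist $1,551,950. Sum = $3,512,300.
No rounding difference to absorb.

Halvorsen: $1,225,200 | Petrov: $81,700 | Tam: $245,050 | Haddad: $408,400 | Lindqvist: $1,551,950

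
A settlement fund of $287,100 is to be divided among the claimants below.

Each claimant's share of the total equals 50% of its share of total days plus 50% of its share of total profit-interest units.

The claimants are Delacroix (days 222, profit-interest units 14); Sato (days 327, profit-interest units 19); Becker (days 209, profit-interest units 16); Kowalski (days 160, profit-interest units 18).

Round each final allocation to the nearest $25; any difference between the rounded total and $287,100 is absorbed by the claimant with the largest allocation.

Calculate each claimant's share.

Days total 918; profit-interest units total 67.
Combined weights (50% days + 50% profit-interest units): Delacroix 0.2254; Sato 0.3199; Becker 0.2332; Kowalski 0.2215.
Proportional shares: Delacroix 64,710.23; Sato 91,842.03; Becker 66,962.46; Kowalski 63,585.28.
After rounding ($25): Delacroix $64,700; Sato $91,850; Becker $66,950; Kowalski $63,575. Sum = $287,075.
Difference $287,100 − $287,075 = +$25 applied to largest allocation (Sato): Sato becomes $91,875.

Delacroix: $64,700; Sato: $91,875; Becker: $66,950; Kowalski: $63,575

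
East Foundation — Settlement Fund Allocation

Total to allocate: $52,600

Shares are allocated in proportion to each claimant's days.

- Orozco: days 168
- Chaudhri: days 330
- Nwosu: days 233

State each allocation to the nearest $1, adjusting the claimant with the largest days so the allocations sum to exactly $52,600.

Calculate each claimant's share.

Sum of days: 731.
Pro-rata amounts: Orozco 168/731 × $52,600 = 12,088.65; Chaudhri 330/731 × $52,600 = 23,745.55; Nwosu 233/731 × $52,600 = 16,765.80.
After rounding ($1): Orozco $12,089; Chaudhri $23,746; Nwosu $16,766. Sum = $52,601.
Difference $52,600 − $52,601 = −$1 applied to largest days (Chaudhri): Chaudhri becomes $23,745.

Orozco: $12,089; Chaudhri: $23,745; Nwosu: $16,766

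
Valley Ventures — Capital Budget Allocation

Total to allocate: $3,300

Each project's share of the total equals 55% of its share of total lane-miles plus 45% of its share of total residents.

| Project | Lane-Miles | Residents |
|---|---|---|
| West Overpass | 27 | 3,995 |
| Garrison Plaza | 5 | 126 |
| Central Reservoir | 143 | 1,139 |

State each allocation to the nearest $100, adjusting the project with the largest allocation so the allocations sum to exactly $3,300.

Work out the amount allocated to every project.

West Overpass: $1,400; Garrison Plaza: $100; Central Reservoir: $1,800

Totals — lane-miles 175, residents 5,260.
Blended shares (55% lane-miles + 45% residents): West Overpass 0.4266; Garrison Plaza 0.0265; Central Reservoir 0.5469.
Unrounded shares: West Overpass 1,407.89; Garrison Plaza 87.43; Central Reservoir 1,804.68.
After rounding ($100): West Overpass $1,400; Garrison Plaza $100; Central Reservoir $1,800. Sum = $3,300.
Sum already equals the total — no adjustment.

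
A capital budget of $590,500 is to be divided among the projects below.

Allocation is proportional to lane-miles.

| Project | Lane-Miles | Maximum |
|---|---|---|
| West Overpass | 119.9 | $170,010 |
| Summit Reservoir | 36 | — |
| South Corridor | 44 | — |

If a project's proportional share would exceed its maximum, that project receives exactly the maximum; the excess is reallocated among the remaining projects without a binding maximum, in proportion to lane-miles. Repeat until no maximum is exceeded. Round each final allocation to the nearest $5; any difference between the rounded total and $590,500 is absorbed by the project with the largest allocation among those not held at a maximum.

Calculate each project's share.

West Overpass: $170,010 · Summit Reservoir: $189,220 · South Corridor: $231,270

Combined lane-miles = 199.9.
Unconstrained shares: West Overpass 354,181.84; Summit Reservoir 106,343.17; South Corridor 129,974.99.
Cap binds for West Overpass ($170,010); remaining pool $420,490 reallocated over remaining lane-miles 80.
Remaining shares: Summit Reservoir 189,220.50 → $189,220; South Corridor 231,269.50 → $231,270.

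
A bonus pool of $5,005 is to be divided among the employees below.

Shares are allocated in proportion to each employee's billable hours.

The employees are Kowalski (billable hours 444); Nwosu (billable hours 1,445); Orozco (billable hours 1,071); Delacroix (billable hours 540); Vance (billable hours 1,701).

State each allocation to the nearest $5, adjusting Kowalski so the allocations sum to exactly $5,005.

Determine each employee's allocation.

Sum of billable hours: 5,201.
Pro-rata amounts: Kowalski 444/5,201 × $5,005 = 427.27; Nwosu 1,445/5,201 × $5,005 = 1,390.55; Orozco 1,071/5,201 × $5,005 = 1,030.64; Delacroix 540/5,201 × $5,005 = 519.65; Vance 1,701/5,201 × $5,005 = 1,636.90.
At nearest $5: Kowalski $425; Nwosu $1,390; Orozco $1,030; Delacroix $520; Vance $1,635. Sum = $5,000.
Difference $5,005 − $5,000 = +$5 applied to Kowalski: Kowalski becomes $430.

Kowalski: $430 | Nwosu: $1,390 | Orozco: $1,030 | Delacroix: $520 | Vance: $1,635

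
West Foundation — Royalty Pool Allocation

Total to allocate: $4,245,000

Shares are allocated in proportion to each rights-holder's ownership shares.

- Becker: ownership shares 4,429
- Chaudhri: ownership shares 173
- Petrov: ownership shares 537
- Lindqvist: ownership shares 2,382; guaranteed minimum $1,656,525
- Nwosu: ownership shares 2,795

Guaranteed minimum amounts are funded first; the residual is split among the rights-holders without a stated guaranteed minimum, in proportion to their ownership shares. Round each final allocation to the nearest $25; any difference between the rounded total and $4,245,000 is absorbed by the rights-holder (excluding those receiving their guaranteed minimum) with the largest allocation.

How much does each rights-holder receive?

Becker: $1,444,950; Chaudhri: $56,450; Petrov: $175,200; Lindqvist: $1,656,525; Nwosu: $911,875

Minimums first: Lindqvist $1,656,525. Residual $2,588,475.
Residual split over remaining ownership shares 7,934: Becker 1,444,965.44 → $1,444,975; Chaudhri 56,441.41 → $56,450; Petrov 175,196.76 → $175,200; Nwosu 911,871.39 → $911,875.
Rounding difference −$25 applied to Becker → $1,444,950.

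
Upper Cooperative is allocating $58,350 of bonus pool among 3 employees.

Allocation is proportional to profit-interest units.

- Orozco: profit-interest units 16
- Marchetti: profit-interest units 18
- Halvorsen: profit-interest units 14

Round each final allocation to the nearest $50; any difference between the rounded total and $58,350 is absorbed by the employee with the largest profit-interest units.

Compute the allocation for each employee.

Profit-interest units total: 16 + 18 + 14 = 48.
Proportional shares: Orozco 19,450.00; Marchetti 21,881.25; Halvorsen 17,018.75.
Rounded to nearest $50: Orozco $19,450; Marchetti $21,900; Halvorsen $17,000. Sum = $58,350.
Rounded total matches; no reconciliation needed.

Orozco: $19,450; Marchetti: $21,900; Halvorsen: $17,000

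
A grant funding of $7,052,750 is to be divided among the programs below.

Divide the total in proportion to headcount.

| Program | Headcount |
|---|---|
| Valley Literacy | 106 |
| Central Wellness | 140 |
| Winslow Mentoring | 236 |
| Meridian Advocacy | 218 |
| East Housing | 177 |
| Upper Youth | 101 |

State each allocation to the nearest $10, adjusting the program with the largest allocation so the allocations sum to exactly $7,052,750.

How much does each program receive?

Combined headcount = 978.
Pro-rata amounts: Valley Literacy 106/978 × $7,052,750 = 764,408.49; Central Wellness 140/978 × $7,052,750 = 1,009,596.11; Winslow Mentoring 236/978 × $7,052,750 = 1,701,890.59; Meridian Advocacy 218/978 × $7,052,750 = 1,572,085.38; East Housing 177/978 × $7,052,750 = 1,276,417.94; Upper Youth 101/978 × $7,052,750 = 728,351.48.
After rounding ($10): Valley Literacy $764,410; Central Wellness $1,009,600; Winslow Mentoring $1,701,890; Meridian Advocacy $1,572,090; East Housing $1,276,420; Upper Youth $728,350. Sum = $7,052,760.
Difference $7,052,750 − $7,052,760 = −$10 applied to largest allocation (Winslow Mentoring): Winslow Mentoring becomes $1,701,880.

Valley Literacy: $764,410 | Central Wellness: $1,009,600 | Winslow Mentoring: $1,701,880 | Meridian Advocacy: $1,572,090 | East Housing: $1,276,420 | Upper Youth: $728,350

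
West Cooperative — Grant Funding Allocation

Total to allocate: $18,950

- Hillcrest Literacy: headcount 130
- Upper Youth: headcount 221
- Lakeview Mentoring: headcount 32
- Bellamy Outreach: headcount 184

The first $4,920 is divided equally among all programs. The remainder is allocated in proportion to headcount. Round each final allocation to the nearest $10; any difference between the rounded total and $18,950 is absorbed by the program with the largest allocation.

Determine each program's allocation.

Hillcrest Literacy: $4,450 | Upper Youth: $6,700 | Lakeview Mentoring: $2,020 | Bellamy Outreach: $5,780

$4,920 shared equally gives $1,230 per program.
Remainder $14,030 by headcount (total 567): Hillcrest Literacy 3,216.75 → $3,220; Upper Youth 5,468.48 → $5,470; Lakeview Mentoring 791.82 → $790; Bellamy Outreach 4,552.95 → $4,550.
Totals: Hillcrest Literacy $1,230 + $3,220 = $4,450; Upper Youth $1,230 + $5,470 = $6,700; Lakeview Mentoring $1,230 + $790 = $2,020; Bellamy Outreach $1,230 + $4,550 = $5,780.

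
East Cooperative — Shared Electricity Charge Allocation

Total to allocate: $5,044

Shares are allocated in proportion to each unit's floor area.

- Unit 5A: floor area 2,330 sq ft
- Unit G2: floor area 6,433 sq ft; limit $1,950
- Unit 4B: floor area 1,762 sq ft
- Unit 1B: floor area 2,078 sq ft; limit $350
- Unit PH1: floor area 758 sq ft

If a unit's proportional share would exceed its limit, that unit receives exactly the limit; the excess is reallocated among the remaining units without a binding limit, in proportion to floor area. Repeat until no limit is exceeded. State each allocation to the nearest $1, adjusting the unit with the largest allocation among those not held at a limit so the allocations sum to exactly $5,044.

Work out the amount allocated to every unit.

Sum of floor area: 13,361.
Proportional shares (ignoring caps): Unit 5A 879.61; Unit G2 2,428.56; Unit 4B 665.18; Unit 1B 784.48; Unit PH1 286.16.
Cap binds for Unit G2 ($1,950), Unit 1B ($350); residual $2,744 reallocated over remaining floor area 4,850.
Redistributed shares: Unit 5A 1,318.25 → $1,318; Unit 4B 996.89 → $997; Unit PH1 428.86 → $429.

Unit 5A: $1,318 · Unit G2: $1,950 · Unit 4B: $997 · Unit 1B: $350 · Unit PH1: $429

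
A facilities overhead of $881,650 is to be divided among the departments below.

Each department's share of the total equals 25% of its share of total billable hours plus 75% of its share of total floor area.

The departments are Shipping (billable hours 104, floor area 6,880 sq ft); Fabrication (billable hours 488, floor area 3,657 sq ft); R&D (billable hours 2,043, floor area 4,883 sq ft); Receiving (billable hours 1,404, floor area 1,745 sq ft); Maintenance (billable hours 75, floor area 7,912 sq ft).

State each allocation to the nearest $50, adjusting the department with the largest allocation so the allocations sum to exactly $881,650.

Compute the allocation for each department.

Totals — billable hours 4,114, floor area 25,077.
Blended shares (25% billable hours + 75% floor area): Shipping 0.2121; Fabrication 0.1390; R&D 0.2702; Receiving 0.1375; Maintenance 0.2412.
Proportional shares: Shipping 186,985.73; Fabrication 122,574.01; R&D 238,212.52; Receiving 121,233.65; Maintenance 212,644.09.
After rounding ($50): Shipping $187,000; Fabrication $122,550; R&D $238,200; Receiving $121,250; Maintenance $212,650. Sum = $881,650.
No rounding difference to absorb.

Shipping: $187,000; Fabrication: $122,550; R&D: $238,200; Receiving: $121,250; Maintenance: $212,650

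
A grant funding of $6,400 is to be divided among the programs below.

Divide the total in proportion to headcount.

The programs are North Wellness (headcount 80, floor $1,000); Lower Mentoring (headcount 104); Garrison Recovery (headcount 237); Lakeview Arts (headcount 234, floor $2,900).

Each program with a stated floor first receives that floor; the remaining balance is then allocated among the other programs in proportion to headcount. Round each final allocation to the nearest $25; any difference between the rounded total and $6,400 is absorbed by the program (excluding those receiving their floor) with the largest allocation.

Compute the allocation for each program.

North Wellness: $1,000 | Lower Mentoring: $750 | Garrison Recovery: $1,750 | Lakeview Arts: $2,900

Fund the minimums — North Wellness $1,000; Lakeview Arts $2,900. Remaining pool $2,500.
Remaining pool split over remaining headcount 341: Lower Mentoring 762.46 → $750; Garrison Recovery 1,737.54 → $1,750.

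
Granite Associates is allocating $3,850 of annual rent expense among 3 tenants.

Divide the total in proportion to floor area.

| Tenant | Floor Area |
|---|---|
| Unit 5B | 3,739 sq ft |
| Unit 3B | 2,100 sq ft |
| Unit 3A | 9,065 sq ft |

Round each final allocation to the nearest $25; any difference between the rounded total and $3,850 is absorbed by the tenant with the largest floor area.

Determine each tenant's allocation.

Unit 5B: $975 · Unit 3B: $550 · Unit 3A: $2,325

Floor area total: 14,904.
Proportional shares: Unit 5B 3,739/14,904 × $3,850 = 965.86; Unit 3B 2,100/14,904 × $3,850 = 542.47; Unit 3A 9,065/14,904 × $3,850 = 2,341.67.
Rounded to nearest $25: Unit 5B $975; Unit 3B $550; Unit 3A $2,350. Sum = $3,875.
Difference $3,850 − $3,875 = −$25 applied to largest floor area (Unit 3A): Unit 3A becomes $2,325.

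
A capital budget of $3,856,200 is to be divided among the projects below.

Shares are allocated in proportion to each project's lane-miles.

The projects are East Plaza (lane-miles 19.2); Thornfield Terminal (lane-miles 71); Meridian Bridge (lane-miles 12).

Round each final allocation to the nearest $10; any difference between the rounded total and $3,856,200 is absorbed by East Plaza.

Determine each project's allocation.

East Plaza: $724,460 · Thornfield Terminal: $2,678,960 · Meridian Bridge: $452,780

Total lane-miles = 102.2.
Raw shares: East Plaza 19.2/102.2 × $3,856,200 = 724,452.45; Thornfield Terminal 71/102.2 × $3,856,200 = 2,678,964.77; Meridian Bridge 12/102.2 × $3,856,200 = 452,782.78.
At nearest $10: East Plaza $724,450; Thornfield Terminal $2,678,960; Meridian Bridge $452,780. Sum = $3,856,190.
Difference $3,856,200 − $3,856,190 = +$10 applied to East Plaza: East Plaza becomes $724,460.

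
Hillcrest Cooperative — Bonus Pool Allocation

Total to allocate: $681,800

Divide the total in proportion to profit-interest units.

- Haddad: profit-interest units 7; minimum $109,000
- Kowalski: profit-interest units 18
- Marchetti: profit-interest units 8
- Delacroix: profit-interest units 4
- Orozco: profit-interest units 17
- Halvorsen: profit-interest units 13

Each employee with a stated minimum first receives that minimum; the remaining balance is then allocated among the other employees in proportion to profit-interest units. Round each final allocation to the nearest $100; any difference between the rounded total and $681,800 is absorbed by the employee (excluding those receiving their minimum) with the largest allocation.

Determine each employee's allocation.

Fund the minimums — Haddad $109,000. Residual $572,800.
Residual split over remaining profit-interest units 60: Kowalski 171,840.00 → $171,800; Marchetti 76,373.33 → $76,400; Delacroix 38,186.67 → $38,200; Orozco 162,293.33 → $162,300; Halvorsen 124,106.67 → $124,100.

Haddad: $109,000; Kowalski: $171,800; Marchetti: $76,400; Delacroix: $38,200; Orozco: $162,300; Halvorsen: $124,100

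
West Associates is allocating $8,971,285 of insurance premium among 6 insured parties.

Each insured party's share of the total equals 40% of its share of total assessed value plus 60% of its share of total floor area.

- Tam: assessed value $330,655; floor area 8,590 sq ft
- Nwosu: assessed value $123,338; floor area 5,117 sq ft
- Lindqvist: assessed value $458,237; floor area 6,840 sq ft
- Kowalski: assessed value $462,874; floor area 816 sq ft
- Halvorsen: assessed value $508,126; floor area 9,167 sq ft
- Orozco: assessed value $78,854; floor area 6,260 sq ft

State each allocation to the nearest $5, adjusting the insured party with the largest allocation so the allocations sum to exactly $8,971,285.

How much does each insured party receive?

Assessed value total 1,962,084; floor area total 36,790.
Combined weights (40% assessed value + 60% floor area): Tam 0.2075; Nwosu 0.1086; Lindqvist 0.2050; Kowalski 0.1077; Halvorsen 0.2531; Orozco 0.1182.
Pro-rata amounts: Tam 1,861,553.79; Nwosu 974,248.45; Lindqvist 1,838,848.58; Kowalski 965,953.62; Halvorsen 2,270,557.08; Orozco 1,060,123.48.
Rounded to nearest $5: Tam $1,861,555; Nwosu $974,250; Lindqvist $1,838,850; Kowalski $965,955; Halvorsen $2,270,555; Orozco $1,060,125. Sum = $8,971,290.
Difference $8,971,285 − $8,971,290 = −$5 applied to largest allocation (Halvorsen): Halvorsen becomes $2,270,550.

Tam: $1,861,555; Nwosu: $974,250; Lindqvist: $1,838,850; Kowalski: $965,955; Halvorsen: $2,270,550; Orozco: $1,060,125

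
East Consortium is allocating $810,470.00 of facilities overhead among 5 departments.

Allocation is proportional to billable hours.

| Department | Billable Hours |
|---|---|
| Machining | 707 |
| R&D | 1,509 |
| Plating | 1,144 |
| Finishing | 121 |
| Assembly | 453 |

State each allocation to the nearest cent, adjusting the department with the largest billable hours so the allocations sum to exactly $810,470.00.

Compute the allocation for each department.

Sum of billable hours: 707 + 1,509 + 1,144 + 121 + 453 = 3,934.
Raw shares: Machining 145,653.8612; R&D 310,879.3162; Plating 235,683.1927; Finishing 24,928.0300; Assembly 93,325.5999.
After rounding (cent): Machining $145,653.86; R&D $310,879.32; Plating $235,683.19; Finishing $24,928.03; Assembly $93,325.60. Sum = $810,470.00.
No rounding difference to absorb.

Machining: $145,653.86 · R&D: $310,879.32 · Plating: $235,683.19 · Finishing: $24,928.03 · Assembly: $93,325.60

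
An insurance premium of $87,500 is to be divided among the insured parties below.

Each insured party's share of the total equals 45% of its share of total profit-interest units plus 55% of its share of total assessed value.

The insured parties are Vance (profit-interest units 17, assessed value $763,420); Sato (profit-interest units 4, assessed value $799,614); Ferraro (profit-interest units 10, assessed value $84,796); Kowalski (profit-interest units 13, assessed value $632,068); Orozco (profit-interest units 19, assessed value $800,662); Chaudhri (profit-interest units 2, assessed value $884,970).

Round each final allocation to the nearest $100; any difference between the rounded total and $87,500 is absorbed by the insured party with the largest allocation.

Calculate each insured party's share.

Totals — profit-interest units 65, assessed value 3,965,530.
Blended shares (45% profit-interest units + 55% assessed value): Vance 0.2236; Sato 0.1386; Ferraro 0.0810; Kowalski 0.1777; Orozco 0.2426; Chaudhri 0.1366.
Proportional shares: Vance 19,562.81; Sato 12,127.06; Ferraro 7,086.76; Kowalski 15,545.67; Orozco 21,226.31; Chaudhri 11,951.38.
At nearest $100: Vance $19,600; Sato $12,100; Ferraro $7,100; Kowalski $15,500; Orozco $21,200; Chaudhri $12,000. Sum = $87,500.
Sum already equals the total — no adjustment.

Vance: $19,600; Sato: $12,100; Ferraro: $7,100; Kowalski: $15,500; Orozco: $21,200; Chaudhri: $12,000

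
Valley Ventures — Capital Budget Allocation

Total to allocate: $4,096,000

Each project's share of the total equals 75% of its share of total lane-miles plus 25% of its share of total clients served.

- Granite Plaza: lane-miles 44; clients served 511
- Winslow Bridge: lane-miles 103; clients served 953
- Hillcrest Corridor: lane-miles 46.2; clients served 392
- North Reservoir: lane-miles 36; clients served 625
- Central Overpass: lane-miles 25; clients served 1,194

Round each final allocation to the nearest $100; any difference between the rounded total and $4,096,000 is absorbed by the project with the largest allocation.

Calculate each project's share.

Granite Plaza: $674,100 · Winslow Bridge: $1,510,300 · Hillcrest Corridor: $667,600 · North Reservoir: $609,200 · Central Overpass: $634,800

Lane-miles total 254.2; clients served total 3,675.
Composite weights (75% lane-miles + 25% clients served): Granite Plaza 0.1646; Winslow Bridge 0.3687; Hillcrest Corridor 0.1630; North Reservoir 0.1487; Central Overpass 0.1550.
Unrounded shares: Granite Plaza 674,123.55; Winslow Bridge 1,510,295.57; Hillcrest Corridor 667,552.39; North Reservoir 609,208.67; Central Overpass 634,819.82.
Rounded to nearest $100: Granite Plaza $674,100; Winslow Bridge $1,510,300; Hillcrest Corridor $667,600; North Reservoir $609,200; Central Overpass $634,800. Sum = $4,096,000.
No rounding difference to absorb.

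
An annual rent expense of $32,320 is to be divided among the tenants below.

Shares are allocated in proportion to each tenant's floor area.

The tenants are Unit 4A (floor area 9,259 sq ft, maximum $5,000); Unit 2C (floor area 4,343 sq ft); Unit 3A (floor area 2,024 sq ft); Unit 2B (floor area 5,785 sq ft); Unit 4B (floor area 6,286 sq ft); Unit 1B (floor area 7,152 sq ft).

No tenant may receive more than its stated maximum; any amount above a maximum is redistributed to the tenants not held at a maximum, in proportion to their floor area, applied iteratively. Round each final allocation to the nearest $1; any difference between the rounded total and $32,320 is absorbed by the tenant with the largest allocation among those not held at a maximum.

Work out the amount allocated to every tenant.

Total floor area = 34,849.
Proportional shares (ignoring caps): Unit 4A 8,587.07; Unit 2C 4,027.83; Unit 3A 1,877.12; Unit 2B 5,365.18; Unit 4B 5,829.82; Unit 1B 6,632.98.
Held at cap: Unit 4A ($5,000); remaining pool $27,320 reallocated over remaining floor area 25,590.
Redistributed shares: Unit 2C 4,636.61 → $4,637; Unit 3A 2,160.83 → $2,161; Unit 2B 6,176.09 → $6,176; Unit 4B 6,710.96 → $6,711; Unit 1B 7,635.51 → $7,636.
Rounding difference −$1 applied to Unit 1B → $7,635.

Unit 4A: $5,000; Unit 2C: $4,637; Unit 3A: $2,161; Unit 2B: $6,176; Unit 4B: $6,711; Unit 1B: $7,635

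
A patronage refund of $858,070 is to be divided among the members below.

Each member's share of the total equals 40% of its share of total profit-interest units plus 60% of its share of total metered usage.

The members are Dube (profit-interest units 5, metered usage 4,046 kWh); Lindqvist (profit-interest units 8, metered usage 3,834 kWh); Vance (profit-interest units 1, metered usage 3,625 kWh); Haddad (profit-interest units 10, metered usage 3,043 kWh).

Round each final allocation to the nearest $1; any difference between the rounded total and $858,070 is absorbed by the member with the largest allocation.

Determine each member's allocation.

Dube: $214,691; Lindqvist: $250,092; Vance: $142,587; Haddad: $250,700

Profit-interest units total 24; metered usage total 14,548.
Composite weights (40% profit-interest units + 60% metered usage): Dube 0.2502; Lindqvist 0.2915; Vance 0.1662; Haddad 0.2922.
Pro-rata amounts: Dube 214,690.51; Lindqvist 250,091.505; Vance 142,587.00; Haddad 250,700.99.
After rounding ($1): Dube $214,691; Lindqvist $250,092; Vance $142,587; Haddad $250,701. Sum = $858,071.
Difference $858,070 − $858,071 = −$1 applied to largest allocation (Haddad): Haddad becomes $250,700.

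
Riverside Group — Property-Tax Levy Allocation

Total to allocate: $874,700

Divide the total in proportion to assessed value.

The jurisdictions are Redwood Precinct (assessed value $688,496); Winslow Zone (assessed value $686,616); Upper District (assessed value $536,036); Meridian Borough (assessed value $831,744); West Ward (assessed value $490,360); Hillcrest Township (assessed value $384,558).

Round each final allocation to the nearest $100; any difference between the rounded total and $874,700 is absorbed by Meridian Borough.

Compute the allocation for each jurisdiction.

Redwood Precinct: $166,500; Winslow Zone: $166,000; Upper District: $129,600; Meridian Borough: $201,000; West Ward: $118,600; Hillcrest Township: $93,000

Total assessed value = 3,617,810.
Unrounded shares: Redwood Precinct 688,496/3,617,810 × $874,700 = 166,461.88; Winslow Zone 686,616/3,617,810 × $874,700 = 166,007.34; Upper District 536,036/3,617,810 × $874,700 = 129,600.69; Meridian Borough 831,744/3,617,810 × $874,700 = 201,095.82; West Ward 490,360/3,617,810 × $874,700 = 118,557.33; Hillcrest Township 384,558/3,617,810 × $874,700 = 92,976.93.
At nearest $100: Redwood Precinct $166,500; Winslow Zone $166,000; Upper District $129,600; Meridian Borough $201,100; West Ward $118,600; Hillcrest Township $93,000. Sum = $874,800.
Difference $874,700 − $874,800 = −$100 applied to Meridian Borough: Meridian Borough becomes $201,000.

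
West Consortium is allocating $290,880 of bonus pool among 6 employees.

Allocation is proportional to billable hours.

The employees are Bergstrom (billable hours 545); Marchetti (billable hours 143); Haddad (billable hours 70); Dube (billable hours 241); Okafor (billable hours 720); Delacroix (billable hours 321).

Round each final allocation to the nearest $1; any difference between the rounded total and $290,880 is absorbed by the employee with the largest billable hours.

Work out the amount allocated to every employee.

Bergstrom: $77,711 | Marchetti: $20,390 | Haddad: $9,981 | Dube: $34,364 | Okafor: $102,663 | Delacroix: $45,771

Billable hours total: 2,040.
Proportional shares: Bergstrom 545/2,040 × $290,880 = 77,710.59; Marchetti 143/2,040 × $290,880 = 20,390.12; Haddad 70/2,040 × $290,880 = 9,981.18; Dube 241/2,040 × $290,880 = 34,363.76; Okafor 720/2,040 × $290,880 = 102,663.53; Delacroix 321/2,040 × $290,880 = 45,770.82.
After rounding ($1): Bergstrom $77,711; Marchetti $20,390; Haddad $9,981; Dube $34,364; Okafor $102,664; Delacroix $45,771. Sum = $290,881.
Difference $290,880 − $290,881 = −$1 applied to largest billable hours (Okafor): Okafor becomes $102,663.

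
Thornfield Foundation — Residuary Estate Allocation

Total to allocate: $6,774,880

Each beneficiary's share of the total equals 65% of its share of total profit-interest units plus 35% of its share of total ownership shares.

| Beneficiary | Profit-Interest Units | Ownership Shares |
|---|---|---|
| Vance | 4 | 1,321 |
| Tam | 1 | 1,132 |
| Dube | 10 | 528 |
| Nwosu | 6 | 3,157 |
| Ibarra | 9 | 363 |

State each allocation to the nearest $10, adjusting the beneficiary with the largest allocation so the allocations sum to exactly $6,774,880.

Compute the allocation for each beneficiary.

Vance: $1,068,980 | Tam: $559,680 | Dube: $1,660,480 | Nwosu: $2,032,240 | Ibarra: $1,453,500

Profit-interest units total 30; ownership shares total 6,501.
Blended shares (65% profit-interest units + 35% ownership shares): Vance 0.1578; Tam 0.0826; Dube 0.2451; Nwosu 0.3000; Ibarra 0.2145.
Proportional shares: Vance 1,068,984.57; Tam 559,680.54; Dube 1,660,476.09; Nwosu 2,032,234.73; Ibarra 1,453,504.08.
Rounded to nearest $10: Vance $1,068,980; Tam $559,680; Dube $1,660,480; Nwosu $2,032,230; Ibarra $1,453,500. Sum = $6,774,870.
Difference $6,774,880 − $6,774,870 = +$10 applied to largest allocation (Nwosu): Nwosu becomes $2,032,240.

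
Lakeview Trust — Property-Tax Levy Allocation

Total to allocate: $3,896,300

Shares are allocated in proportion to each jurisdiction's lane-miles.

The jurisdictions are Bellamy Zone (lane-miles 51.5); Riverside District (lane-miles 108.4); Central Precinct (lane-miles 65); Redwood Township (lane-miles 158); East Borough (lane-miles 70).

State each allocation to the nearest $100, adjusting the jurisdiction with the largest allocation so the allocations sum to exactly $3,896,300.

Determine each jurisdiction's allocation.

Sum of lane-miles: 452.9.
Pro-rata amounts: Bellamy Zone 51.5/452.9 × $3,896,300 = 443,054.65; Riverside District 108.4/452.9 × $3,896,300 = 932,565.51; Central Precinct 65/452.9 × $3,896,300 = 559,195.19; Redwood Township 158/452.9 × $3,896,300 = 1,359,274.45; East Borough 70/452.9 × $3,896,300 = 602,210.20.
At nearest $100: Bellamy Zone $443,100; Riverside District $932,600; Central Precinct $559,200; Redwood Township $1,359,300; East Borough $602,200. Sum = $3,896,400.
Difference $3,896,300 − $3,896,400 = −$100 applied to largest allocation (Redwood Township): Redwood Township becomes $1,359,200.

Bellamy Zone: $443,100 | Riverside District: $932,600 | Central Precinct: $559,200 | Redwood Township: $1,359,200 | East Borough: $602,200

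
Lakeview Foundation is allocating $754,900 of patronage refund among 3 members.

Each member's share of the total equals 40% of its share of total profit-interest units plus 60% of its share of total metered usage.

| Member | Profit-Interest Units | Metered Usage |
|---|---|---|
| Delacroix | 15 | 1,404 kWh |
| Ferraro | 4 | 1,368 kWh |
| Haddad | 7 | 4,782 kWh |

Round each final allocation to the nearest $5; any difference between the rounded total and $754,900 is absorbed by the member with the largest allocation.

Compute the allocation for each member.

Delacroix: $258,390 · Ferraro: $128,480 · Haddad: $368,030

Totals — profit-interest units 26, metered usage 7,554.
Blended shares (40% profit-interest units + 60% metered usage): Delacroix 0.3423; Ferraro 0.1702; Haddad 0.4875.
Pro-rata amounts: Delacroix 258,391.93; Ferraro 128,481.06; Haddad 368,027.01.
At nearest $5: Delacroix $258,390; Ferraro $128,480; Haddad $368,025. Sum = $754,895.
Difference $754,900 − $754,895 = +$5 applied to largest allocation (Haddad): Haddad becomes $368,030.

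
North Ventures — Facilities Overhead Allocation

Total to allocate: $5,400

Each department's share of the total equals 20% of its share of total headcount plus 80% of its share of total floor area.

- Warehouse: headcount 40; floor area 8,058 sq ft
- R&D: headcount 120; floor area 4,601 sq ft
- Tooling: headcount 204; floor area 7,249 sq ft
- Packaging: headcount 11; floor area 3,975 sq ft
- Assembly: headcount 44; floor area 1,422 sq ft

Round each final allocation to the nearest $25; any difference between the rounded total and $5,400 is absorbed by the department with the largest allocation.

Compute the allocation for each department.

Warehouse: $1,475; R&D: $1,100; Tooling: $1,775; Packaging: $700; Assembly: $350

Headcount total 419; floor area total 25,305.
Composite weights (20% headcount + 80% floor area): Warehouse 0.2738; R&D 0.2027; Tooling 0.3265; Packaging 0.1309; Assembly 0.0660.
Unrounded shares: Warehouse 1,478.74; R&D 1,094.78; Tooling 1,763.35; Packaging 706.95; Assembly 356.17.
At nearest $25: Warehouse $1,475; R&D $1,100; Tooling $1,775; Packaging $700; Assembly $350. Sum = $5,400.
Sum already equals the total — no adjustment.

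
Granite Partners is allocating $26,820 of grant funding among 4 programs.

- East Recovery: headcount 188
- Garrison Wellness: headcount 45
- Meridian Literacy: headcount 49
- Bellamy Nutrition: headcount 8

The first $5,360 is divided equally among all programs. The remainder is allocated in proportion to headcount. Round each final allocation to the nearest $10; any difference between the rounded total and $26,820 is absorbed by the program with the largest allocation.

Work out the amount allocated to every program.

East Recovery: $15,250 · Garrison Wellness: $4,670 · Meridian Literacy: $4,970 · Bellamy Nutrition: $1,930

First tranche $5,360 split equally: $1,340 each.
Remainder $21,460 by headcount (total 290): East Recovery 13,912.00 → $13,910; Garrison Wellness 3,330.00 → $3,330; Meridian Literacy 3,626.00 → $3,630; Bellamy Nutrition 592.00 → $590.
Totals: East Recovery $1,340 + $13,910 = $15,250; Garrison Wellness $1,340 + $3,330 = $4,670; Meridian Literacy $1,340 + $3,630 = $4,970; Bellamy Nutrition $1,340 + $590 = $1,930.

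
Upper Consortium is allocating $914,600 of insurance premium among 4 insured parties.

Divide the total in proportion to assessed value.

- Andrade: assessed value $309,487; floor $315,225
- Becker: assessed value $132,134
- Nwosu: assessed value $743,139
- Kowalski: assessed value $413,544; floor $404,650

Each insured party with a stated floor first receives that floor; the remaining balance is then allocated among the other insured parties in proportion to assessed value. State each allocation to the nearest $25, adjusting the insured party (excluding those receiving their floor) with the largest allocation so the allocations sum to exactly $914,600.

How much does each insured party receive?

Andrade: $315,225 · Becker: $29,400 · Nwosu: $165,325 · Kowalski: $404,650

Guaranteed amounts: Andrade $315,225; Kowalski $404,650. Balance $194,725.
Balance split over remaining assessed value 875,273: Becker 29,396.31 → $29,400; Nwosu 165,328.69 → $165,325.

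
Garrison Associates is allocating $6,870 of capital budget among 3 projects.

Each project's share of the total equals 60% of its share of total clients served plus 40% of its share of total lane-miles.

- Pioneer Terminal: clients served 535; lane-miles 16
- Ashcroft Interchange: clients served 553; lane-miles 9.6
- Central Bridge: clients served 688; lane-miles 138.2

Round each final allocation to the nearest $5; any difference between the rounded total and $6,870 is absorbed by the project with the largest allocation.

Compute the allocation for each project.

Totals — clients served 1,776, lane-miles 163.8.
Composite weights (60% clients served + 40% lane-miles): Pioneer Terminal 0.2198; Ashcroft Interchange 0.2103; Central Bridge 0.5699.
Proportional shares: Pioneer Terminal 1,510.13; Ashcroft Interchange 1,444.54; Central Bridge 3,915.33.
Rounded to nearest $5: Pioneer Terminal $1,510; Ashcroft Interchange $1,445; Central Bridge $3,915. Sum = $6,870.
No rounding difference to absorb.

Pioneer Terminal: $1,510 · Ashcroft Interchange: $1,445 · Central Bridge: $3,915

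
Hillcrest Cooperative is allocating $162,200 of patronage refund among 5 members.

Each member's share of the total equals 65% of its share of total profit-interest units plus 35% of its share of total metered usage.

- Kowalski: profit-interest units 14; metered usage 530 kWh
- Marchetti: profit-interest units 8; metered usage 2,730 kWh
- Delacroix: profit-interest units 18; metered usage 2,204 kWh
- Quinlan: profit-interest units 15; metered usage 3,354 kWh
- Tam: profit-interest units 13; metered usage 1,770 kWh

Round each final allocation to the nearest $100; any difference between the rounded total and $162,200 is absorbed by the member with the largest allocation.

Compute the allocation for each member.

Kowalski: $24,500; Marchetti: $27,000; Delacroix: $39,700; Quinlan: $41,400; Tam: $29,600

Totals — profit-interest units 68, metered usage 10,588.
Composite weights (65% profit-interest units + 35% metered usage): Kowalski 0.1513; Marchetti 0.1667; Delacroix 0.2449; Quinlan 0.2543; Tam 0.1828.
Pro-rata amounts: Kowalski 24,547.89; Marchetti 27,041.05; Delacroix 39,725.19; Quinlan 41,239.86; Tam 29,646.00.
At nearest $100: Kowalski $24,500; Marchetti $27,000; Delacroix $39,700; Quinlan $41,200; Tam $29,600. Sum = $162,000.
Difference $162,200 − $162,000 = +$200 applied to largest allocation (Quinlan): Quinlan becomes $41,400.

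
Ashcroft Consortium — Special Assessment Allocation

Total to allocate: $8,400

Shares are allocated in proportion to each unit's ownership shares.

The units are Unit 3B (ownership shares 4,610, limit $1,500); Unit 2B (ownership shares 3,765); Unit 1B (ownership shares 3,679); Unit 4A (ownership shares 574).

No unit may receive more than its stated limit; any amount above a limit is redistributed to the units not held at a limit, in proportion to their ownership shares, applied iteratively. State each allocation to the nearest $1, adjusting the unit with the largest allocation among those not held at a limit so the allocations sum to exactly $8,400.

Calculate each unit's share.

Unit 3B: $1,500 · Unit 2B: $3,240 · Unit 1B: $3,166 · Unit 4A: $494

Combined ownership shares = 12,628.
Unconstrained shares: Unit 3B 3,066.52; Unit 2B 2,504.43; Unit 1B 2,447.23; Unit 4A 381.82.
Held at cap: Unit 3B ($1,500); remaining pool $6,900 reallocated over remaining ownership shares 8,018.
Shares after redistribution: Unit 2B 3,240.02 → $3,240; Unit 1B 3,166.01 → $3,166; Unit 4A 493.96 → $494.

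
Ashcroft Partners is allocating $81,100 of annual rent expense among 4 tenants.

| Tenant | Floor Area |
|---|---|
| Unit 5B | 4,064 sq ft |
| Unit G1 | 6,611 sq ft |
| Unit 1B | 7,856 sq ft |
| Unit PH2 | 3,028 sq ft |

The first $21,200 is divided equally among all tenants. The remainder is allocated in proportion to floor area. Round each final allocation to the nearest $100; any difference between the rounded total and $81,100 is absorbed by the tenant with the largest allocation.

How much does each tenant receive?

$21,200 shared equally gives $5,300 per tenant.
Remainder $59,900 by floor area (total 21,559): Unit 5B 11,291.51 → $11,300; Unit G1 18,368.15 → $18,400; Unit 1B 21,827.28 → $21,800; Unit PH2 8,413.06 → $8,400.
Totals: Unit 5B $5,300 + $11,300 = $16,600; Unit G1 $5,300 + $18,400 = $23,700; Unit 1B $5,300 + $21,800 = $27,100; Unit PH2 $5,300 + $8,400 = $13,700.

Unit 5B: $16,600 | Unit G1: $23,700 | Unit 1B: $27,100 | Unit PH2: $13,700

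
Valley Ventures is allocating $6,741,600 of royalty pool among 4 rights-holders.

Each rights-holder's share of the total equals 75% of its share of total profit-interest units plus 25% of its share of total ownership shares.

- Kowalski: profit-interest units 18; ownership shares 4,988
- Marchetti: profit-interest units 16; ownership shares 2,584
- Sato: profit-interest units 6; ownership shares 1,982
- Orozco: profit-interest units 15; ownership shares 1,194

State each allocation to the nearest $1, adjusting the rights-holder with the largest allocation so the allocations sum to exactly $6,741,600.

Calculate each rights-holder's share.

Kowalski: $2,436,928; Marchetti: $1,876,093; Sato: $862,384; Orozco: $1,566,195

Profit-interest units total 55; ownership shares total 10,748.
Composite weights (75% profit-interest units + 25% ownership shares): Kowalski 0.3615; Marchetti 0.2783; Sato 0.1279; Orozco 0.2323.
Raw shares: Kowalski 2,436,927.48; Marchetti 1,876,093.06; Sato 862,384.00; Orozco 1,566,195.46.
At nearest $1: Kowalski $2,436,927; Marchetti $1,876,093; Sato $862,384; Orozco $1,566,195. Sum = $6,741,599.
Difference $6,741,600 − $6,741,599 = +$1 applied to largest allocation (Kowalski): Kowalski becomes $2,436,928.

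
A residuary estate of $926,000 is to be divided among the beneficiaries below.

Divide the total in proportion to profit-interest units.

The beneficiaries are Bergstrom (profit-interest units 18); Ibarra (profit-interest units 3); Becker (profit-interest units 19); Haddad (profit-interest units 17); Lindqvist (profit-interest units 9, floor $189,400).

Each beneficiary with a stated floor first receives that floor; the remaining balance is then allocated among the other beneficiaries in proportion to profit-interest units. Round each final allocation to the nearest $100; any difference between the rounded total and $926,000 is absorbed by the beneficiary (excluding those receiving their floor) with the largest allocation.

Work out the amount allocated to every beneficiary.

Bergstrom: $232,600 | Ibarra: $38,800 | Becker: $245,500 | Haddad: $219,700 | Lindqvist: $189,400

Minimums first: Lindqvist $189,400. Balance $736,600.
Balance split over remaining profit-interest units 57: Bergstrom 232,610.53 → $232,600; Ibarra 38,768.42 → $38,800; Becker 245,533.33 → $245,500; Haddad 219,687.72 → $219,700.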